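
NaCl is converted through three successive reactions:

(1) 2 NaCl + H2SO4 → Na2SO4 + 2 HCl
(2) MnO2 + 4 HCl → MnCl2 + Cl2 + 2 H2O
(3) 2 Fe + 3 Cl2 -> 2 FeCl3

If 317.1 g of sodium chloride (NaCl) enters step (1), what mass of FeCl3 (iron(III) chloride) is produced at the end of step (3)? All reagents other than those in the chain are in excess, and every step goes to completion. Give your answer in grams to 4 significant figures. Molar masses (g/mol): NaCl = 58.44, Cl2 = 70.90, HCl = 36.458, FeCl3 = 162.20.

n(NaCl) = 317.1 / 58.44 = 5.4261 mol.
Reaction (1): NaCl→HCl ratio 2:2 ⇒ n(HCl) = 5.4261 mol.
Reaction (2): HCl→Cl2 ratio 4:1 ⇒ n(Cl2) = 1.3565 mol.
Reaction (3): Cl2→FeCl3 ratio 3:2 ⇒ n(FeCl3) = 0.90435 mol.
Mass of FeCl3 = 0.90435 × 162.20 = 146.68 g.

146.7 g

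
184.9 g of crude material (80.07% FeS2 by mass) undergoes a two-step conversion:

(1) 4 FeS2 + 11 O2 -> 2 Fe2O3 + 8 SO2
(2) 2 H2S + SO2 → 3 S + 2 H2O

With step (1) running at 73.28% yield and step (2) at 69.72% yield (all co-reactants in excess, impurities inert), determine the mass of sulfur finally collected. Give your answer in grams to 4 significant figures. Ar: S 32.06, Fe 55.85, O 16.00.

121.3 g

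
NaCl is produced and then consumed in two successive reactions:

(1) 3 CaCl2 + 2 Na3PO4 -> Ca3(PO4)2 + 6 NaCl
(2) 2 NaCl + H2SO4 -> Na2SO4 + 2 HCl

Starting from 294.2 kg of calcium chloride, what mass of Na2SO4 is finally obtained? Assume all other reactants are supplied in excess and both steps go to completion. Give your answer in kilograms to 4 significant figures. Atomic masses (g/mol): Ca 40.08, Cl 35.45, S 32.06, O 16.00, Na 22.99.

M(CaCl2) = 40.08 + 2(35.45) = 110.98 g/mol.
M(Na2SO4) = 2(22.99) + 32.06 + 4(16.00) = 142.04 g/mol.
294.2 kg = 294200 g.
n(CaCl2) = 294200 / 110.98 = 2650.9 mol.
Step 1 gives a 3:6 ratio of CaCl2 to NaCl, so n(NaCl) = 5301.9 mol.
In step 2 the NaCl:Na2SO4 ratio is 2:1, so n(Na2SO4) = 2650.9 mol.
Mass of Na2SO4 = 2650.9 × 142.04 = 376540 g = 376.5 kg.

376.5 kg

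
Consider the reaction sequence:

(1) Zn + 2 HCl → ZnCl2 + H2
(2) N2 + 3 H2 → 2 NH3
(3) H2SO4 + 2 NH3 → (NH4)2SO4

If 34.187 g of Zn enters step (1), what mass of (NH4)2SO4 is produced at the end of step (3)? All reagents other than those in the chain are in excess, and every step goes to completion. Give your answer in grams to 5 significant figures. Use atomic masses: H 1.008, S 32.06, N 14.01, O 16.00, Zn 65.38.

M(Zn) = 65.38 g/mol.
M((NH4)2SO4) = 2(14.01) + 8(1.008) + 32.06 + 4(16.00) = 132.144 g/mol.
n(Zn) = 34.187 / 65.38 = 0.522897 mol.
Reaction (1): Zn→H2 ratio 1:1 ⇒ n(H2) = 0.522897 mol.
Reaction (2): H2→NH3 ratio 3:2 ⇒ n(NH3) = 0.348598 mol.
Reaction (3): NH3→(NH4)2SO4 ratio 2:1 ⇒ n((NH4)2SO4) = 0.174299 mol.
Mass of (NH4)2SO4 = 0.174299 × 132.144 = 23.0326 g.

23.033 g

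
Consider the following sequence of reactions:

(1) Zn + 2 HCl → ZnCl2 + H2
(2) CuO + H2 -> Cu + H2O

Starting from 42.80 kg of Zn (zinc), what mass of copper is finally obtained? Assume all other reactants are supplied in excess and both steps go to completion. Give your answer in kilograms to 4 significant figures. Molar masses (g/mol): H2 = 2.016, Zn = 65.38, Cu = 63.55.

41.60 kg

42.80 kg = 42800 g.
n(Zn) = 42800 / 65.38 = 654.63 mol.
Step 1 gives a 1:1 ratio of Zn to H2, so n(H2) = 654.63 mol.
In step 2 the H2:Cu ratio is 1:1, so n(Cu) = 654.63 mol.
Mass of Cu = 654.63 × 63.55 = 41602 g = 41.60 kg.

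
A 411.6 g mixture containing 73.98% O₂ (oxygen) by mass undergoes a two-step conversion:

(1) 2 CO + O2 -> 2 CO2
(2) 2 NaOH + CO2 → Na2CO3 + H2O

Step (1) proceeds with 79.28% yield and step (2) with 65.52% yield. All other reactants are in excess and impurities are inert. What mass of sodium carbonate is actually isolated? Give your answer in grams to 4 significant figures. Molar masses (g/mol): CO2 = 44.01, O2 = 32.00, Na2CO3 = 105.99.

Pure O2 = 411.6 × 0.7398 = 304.50 g.
n(O2) = 304.50 / 32.00 = 9.5157 mol.
Step 1 (O2:CO2 = 1:2): theoretical n(CO2) = 19.031 mol; at 79.28% yield, n(CO2) = 15.088 mol.
Step 2 (CO2:Na2CO3 = 1:1): theoretical n(Na2CO3) = 15.088 mol, so theoretical mass = 15.088 × 105.99 = 1599.2 g.
At 65.52% yield, actual mass of Na2CO3 = 1599.2 × 0.6552 = 1047.8 g.

1048 g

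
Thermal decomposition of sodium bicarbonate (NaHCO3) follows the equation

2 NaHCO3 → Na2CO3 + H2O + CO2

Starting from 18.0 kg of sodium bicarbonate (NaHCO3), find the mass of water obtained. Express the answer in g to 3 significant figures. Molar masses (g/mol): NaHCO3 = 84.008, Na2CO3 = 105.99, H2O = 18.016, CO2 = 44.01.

Convert: 18.0 kg = 18000 g.
n(NaHCO3) = 18000 g / 84.008 g/mol = 214.3 mol.
From the equation the NaHCO3:H2O mole ratio is 2:1, so n(H2O) = 214.3 × 1/2 = 107.1 mol.
Mass of H2O = 107.1 mol × 18.016 g/mol = 1930 g.

1930 g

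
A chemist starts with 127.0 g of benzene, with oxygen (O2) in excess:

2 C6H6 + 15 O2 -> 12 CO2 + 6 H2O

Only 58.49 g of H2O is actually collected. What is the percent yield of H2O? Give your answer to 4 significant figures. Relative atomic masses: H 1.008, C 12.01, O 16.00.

66.56 %

M(C6H6) = 6(12.01) + 6(1.008) = 78.108 g/mol.
M(H2O) = 2(1.008) + 16.00 = 18.016 g/mol.
n(C6H6) = 127.00 g / 78.108 g/mol = 1.6260 mol.
From the equation the C6H6:H2O mole ratio is 2:6, so n(H2O) = 1.6260 × 6/2 = 4.8779 mol.
Mass of H2O = 4.8779 mol × 18.016 g/mol = 87.880 g.
This is the theoretical yield. Percent yield = 58.49 g / 87.880 g × 100% = 66.557%.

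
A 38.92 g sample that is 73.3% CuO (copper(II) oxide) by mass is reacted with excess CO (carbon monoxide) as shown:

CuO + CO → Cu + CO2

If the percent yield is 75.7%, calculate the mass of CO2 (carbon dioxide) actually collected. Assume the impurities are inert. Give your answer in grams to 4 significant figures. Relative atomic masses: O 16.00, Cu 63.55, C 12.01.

11.95 g

Pure CuO available = 38.92 g × 0.733 = 28.528 g.
M(CuO) = 63.55 + 16.00 = 79.55 g/mol.
M(CO2) = 12.01 + 2(16.00) = 44.01 g/mol.
n(CuO) = 28.528 g / 79.55 g/mol = 0.35862 mol.
From the equation the CuO:CO2 mole ratio is 1:1, so n(CO2) = 0.35862 × 1/1 = 0.35862 mol.
Mass of CO2 = 0.35862 mol × 44.01 g/mol = 15.783 g.
Actual mass collected = 15.783 g × 0.757 = 11.948 g.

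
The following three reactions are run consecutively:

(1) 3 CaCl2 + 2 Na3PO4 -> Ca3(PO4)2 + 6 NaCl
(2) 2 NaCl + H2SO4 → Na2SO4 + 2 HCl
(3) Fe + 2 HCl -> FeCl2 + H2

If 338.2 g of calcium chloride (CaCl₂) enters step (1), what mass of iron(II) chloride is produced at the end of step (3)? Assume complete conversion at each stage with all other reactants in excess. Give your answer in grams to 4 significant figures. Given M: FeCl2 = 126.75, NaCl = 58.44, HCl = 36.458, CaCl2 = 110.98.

n(CaCl2) = 338.2 / 110.98 = 3.0474 mol.
Reaction (1): CaCl2→NaCl ratio 3:6 ⇒ n(NaCl) = 6.0948 mol.
Reaction (2): NaCl→HCl ratio 2:2 ⇒ n(HCl) = 6.0948 mol.
Reaction (3): HCl→FeCl2 ratio 2:1 ⇒ n(FeCl2) = 3.0474 mol.
Mass of FeCl2 = 3.0474 × 126.75 = 386.26 g.

386.3 g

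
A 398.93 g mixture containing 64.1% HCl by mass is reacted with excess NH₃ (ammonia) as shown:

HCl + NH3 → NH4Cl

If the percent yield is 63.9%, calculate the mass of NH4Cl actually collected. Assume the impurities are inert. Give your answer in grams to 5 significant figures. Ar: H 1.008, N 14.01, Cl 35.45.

239.75 g

Pure HCl available = 398.93 g × 0.641 = 255.714 g.
M(HCl) = 1.008 + 35.45 = 36.458 g/mol.
M(NH4Cl) = 14.01 + 4(1.008) + 35.45 = 53.492 g/mol.
n(HCl) = 255.714 g / 36.458 g/mol = 7.01394 mol.
From the equation the HCl:NH4Cl mole ratio is 1:1, so n(NH4Cl) = 7.01394 × 1/1 = 7.01394 mol.
Mass of NH4Cl = 7.01394 mol × 53.492 g/mol = 375.190 g.
Actual mass collected = 375.190 g × 0.639 = 239.746 g.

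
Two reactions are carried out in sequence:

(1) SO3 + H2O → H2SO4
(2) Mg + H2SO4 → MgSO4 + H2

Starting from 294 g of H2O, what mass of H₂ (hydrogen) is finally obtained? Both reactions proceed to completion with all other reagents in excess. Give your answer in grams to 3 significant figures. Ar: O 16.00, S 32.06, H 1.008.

M(H2O) = 2(1.008) + 16.00 = 18.016 g/mol.
M(H2) = 2(1.008) = 2.016 g/mol.
n(H2O) = 294.0 / 18.016 = 16.32 mol.
Step 1 gives a 1:1 ratio of H2O to H2SO4, so n(H2SO4) = 16.32 mol.
In step 2 the H2SO4:H2 ratio is 1:1, so n(H2) = 16.32 mol.
Mass of H2 = 16.32 × 2.016 = 32.90 g.

32.9 g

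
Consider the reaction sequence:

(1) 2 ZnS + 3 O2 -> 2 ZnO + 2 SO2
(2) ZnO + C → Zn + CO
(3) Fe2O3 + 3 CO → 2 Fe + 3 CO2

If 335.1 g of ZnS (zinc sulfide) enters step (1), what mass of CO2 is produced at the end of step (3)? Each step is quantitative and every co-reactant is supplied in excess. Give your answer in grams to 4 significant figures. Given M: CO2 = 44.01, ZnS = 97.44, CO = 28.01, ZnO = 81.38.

151.4 g

n(ZnS) = 335.1 / 97.44 = 3.4390 mol.
Reaction (1): ZnS→ZnO ratio 2:2 ⇒ n(ZnO) = 3.4390 mol.
Reaction (2): ZnO→CO ratio 1:1 ⇒ n(CO) = 3.4390 mol.
Reaction (3): CO→CO2 ratio 3:3 ⇒ n(CO2) = 3.4390 mol.
Mass of CO2 = 3.4390 × 44.01 = 151.35 g.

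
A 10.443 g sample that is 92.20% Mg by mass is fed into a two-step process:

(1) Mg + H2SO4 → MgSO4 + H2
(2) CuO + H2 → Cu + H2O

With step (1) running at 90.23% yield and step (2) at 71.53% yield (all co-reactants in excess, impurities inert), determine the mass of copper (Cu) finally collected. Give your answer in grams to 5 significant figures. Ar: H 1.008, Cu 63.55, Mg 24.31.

Pure Mg = 10.443 × 0.9220 = 9.62845 g.
M(Mg) = 24.31 g/mol.
M(Cu) = 63.55 g/mol.
n(Mg) = 9.62845 / 24.31 = 0.396069 mol.
Step 1 (Mg:H2 = 1:1): theoretical n(H2) = 0.396069 mol; at 90.23% yield, n(H2) = 0.357373 mol.
Step 2 (H2:Cu = 1:1): theoretical n(Cu) = 0.357373 mol, so theoretical mass = 0.357373 × 63.55 = 22.7111 g.
At 71.53% yield, actual mass of Cu = 22.7111 × 0.7153 = 16.2452 g.

16.245 g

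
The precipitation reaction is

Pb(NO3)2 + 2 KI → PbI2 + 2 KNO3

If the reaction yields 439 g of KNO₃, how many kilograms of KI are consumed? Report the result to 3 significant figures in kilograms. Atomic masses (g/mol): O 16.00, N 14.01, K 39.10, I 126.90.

0.721 kg

M(KNO3) = 39.10 + 14.01 + 3(16.00) = 101.11 g/mol.
M(KI) = 39.10 + 126.90 = 166.00 g/mol.
n(KNO3) = 439.0 g / 101.11 g/mol = 4.342 mol.
From the equation the KNO3:KI mole ratio is 2:2, so n(KI) = 4.342 × 2/2 = 4.342 mol.
Mass of KI = 4.342 mol × 166.00 g/mol = 720.7 g.
Converting to kg: 720.7 g = 0.721 kg.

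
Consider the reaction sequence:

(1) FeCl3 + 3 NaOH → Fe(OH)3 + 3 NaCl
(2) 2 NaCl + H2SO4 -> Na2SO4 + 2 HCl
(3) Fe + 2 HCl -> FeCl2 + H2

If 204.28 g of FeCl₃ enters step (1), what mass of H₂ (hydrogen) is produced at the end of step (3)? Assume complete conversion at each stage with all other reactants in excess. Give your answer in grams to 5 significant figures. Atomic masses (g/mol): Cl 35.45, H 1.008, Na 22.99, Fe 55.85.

3.8085 g

M(FeCl3) = 55.85 + 3(35.45) = 162.20 g/mol.
M(H2) = 2(1.008) = 2.016 g/mol.
n(FeCl3) = 204.28 / 162.20 = 1.25943 mol.
Reaction (1): FeCl3→NaCl ratio 1:3 ⇒ n(NaCl) = 3.77830 mol.
Reaction (2): NaCl→HCl ratio 2:2 ⇒ n(HCl) = 3.77830 mol.
Reaction (3): HCl→H2 ratio 2:1 ⇒ n(H2) = 1.88915 mol.
Mass of H2 = 1.88915 × 2.016 = 3.80852 g.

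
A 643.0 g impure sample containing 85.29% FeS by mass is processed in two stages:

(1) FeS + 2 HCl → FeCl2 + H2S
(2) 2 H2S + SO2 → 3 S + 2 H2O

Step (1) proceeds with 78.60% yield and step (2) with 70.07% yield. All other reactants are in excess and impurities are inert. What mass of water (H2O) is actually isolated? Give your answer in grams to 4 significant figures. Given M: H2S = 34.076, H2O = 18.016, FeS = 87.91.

Pure FeS = 643.0 × 0.8529 = 548.41 g.
n(FeS) = 548.41 / 87.91 = 6.2384 mol.
Step 1 (FeS:H2S = 1:1): theoretical n(H2S) = 6.2384 mol; at 78.60% yield, n(H2S) = 4.9034 mol.
Step 2 (H2S:H2O = 2:2): theoretical n(H2O) = 4.9034 mol, so theoretical mass = 4.9034 × 18.016 = 88.339 g.
At 70.07% yield, actual mass of H2O = 88.339 × 0.7007 = 61.899 g.

61.90 g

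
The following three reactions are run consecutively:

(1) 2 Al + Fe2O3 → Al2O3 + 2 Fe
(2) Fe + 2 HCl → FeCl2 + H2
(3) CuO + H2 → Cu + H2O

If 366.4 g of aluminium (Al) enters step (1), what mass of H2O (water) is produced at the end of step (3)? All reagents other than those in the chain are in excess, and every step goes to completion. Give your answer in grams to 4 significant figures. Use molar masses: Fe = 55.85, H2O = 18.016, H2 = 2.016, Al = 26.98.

n(Al) = 366.4 / 26.98 = 13.580 mol.
Reaction (1): Al→Fe ratio 2:2 ⇒ n(Fe) = 13.580 mol.
Reaction (2): Fe→H2 ratio 1:1 ⇒ n(H2) = 13.580 mol.
Reaction (3): H2→H2O ratio 1:1 ⇒ n(H2O) = 13.580 mol.
Mass of H2O = 13.580 × 18.016 = 244.67 g.

244.7 g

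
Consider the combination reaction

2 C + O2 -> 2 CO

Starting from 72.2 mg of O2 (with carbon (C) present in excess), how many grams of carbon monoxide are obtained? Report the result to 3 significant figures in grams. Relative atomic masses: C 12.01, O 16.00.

0.126 g

M(O2) = 2(16.00) = 32.00 g/mol.
M(CO) = 12.01 + 16.00 = 28.01 g/mol.
Convert: 72.2 mg = 0.07220 g.
n(O2) = 0.07220 g / 32.00 g/mol = 0.002256 mol.
From the equation the O2:CO mole ratio is 1:2, so n(CO) = 0.002256 × 2/1 = 0.004513 mol.
Mass of CO = 0.004513 mol × 28.01 g/mol = 0.1264 g.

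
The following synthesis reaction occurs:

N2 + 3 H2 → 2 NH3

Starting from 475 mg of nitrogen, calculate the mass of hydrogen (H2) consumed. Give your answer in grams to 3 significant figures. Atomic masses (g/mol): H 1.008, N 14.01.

0.103 g

M(N2) = 2(14.01) = 28.02 g/mol.
M(H2) = 2(1.008) = 2.016 g/mol.
Convert: 475 mg = 0.4750 g.
n(N2) = 0.4750 g / 28.02 g/mol = 0.01695 mol.
From the equation the N2:H2 mole ratio is 1:3, so n(H2) = 0.01695 × 3/1 = 0.05086 mol.
Mass of H2 = 0.05086 mol × 2.016 g/mol = 0.1025 g.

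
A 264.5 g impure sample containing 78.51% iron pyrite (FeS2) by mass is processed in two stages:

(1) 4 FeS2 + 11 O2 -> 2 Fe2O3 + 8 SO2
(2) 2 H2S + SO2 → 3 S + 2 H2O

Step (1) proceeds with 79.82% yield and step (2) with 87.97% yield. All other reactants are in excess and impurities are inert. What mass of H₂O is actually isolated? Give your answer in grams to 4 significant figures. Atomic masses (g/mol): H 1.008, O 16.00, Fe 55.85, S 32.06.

87.59 g

Pure FeS2 = 264.5 × 0.7851 = 207.66 g.
M(FeS2) = 55.85 + 2(32.06) = 119.97 g/mol.
M(H2O) = 2(1.008) + 16.00 = 18.016 g/mol.
n(FeS2) = 207.66 / 119.97 = 1.7309 mol.
Step 1 (FeS2:SO2 = 4:8): theoretical n(SO2) = 3.4618 mol; at 79.82% yield, n(SO2) = 2.7632 mol.
Step 2 (SO2:H2O = 1:2): theoretical n(H2O) = 5.5265 mol, so theoretical mass = 5.5265 × 18.016 = 99.565 g.
At 87.97% yield, actual mass of H2O = 99.565 × 0.8797 = 87.588 g.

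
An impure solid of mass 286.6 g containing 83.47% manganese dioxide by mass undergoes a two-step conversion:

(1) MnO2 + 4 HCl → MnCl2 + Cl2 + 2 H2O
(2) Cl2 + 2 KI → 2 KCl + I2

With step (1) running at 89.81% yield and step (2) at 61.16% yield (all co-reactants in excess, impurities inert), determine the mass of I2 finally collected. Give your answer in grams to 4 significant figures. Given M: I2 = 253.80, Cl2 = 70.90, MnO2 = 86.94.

383.6 g

Pure MnO2 = 286.6 × 0.8347 = 239.23 g.
n(MnO2) = 239.23 / 86.94 = 2.7516 mol.
Step 1 (MnO2:Cl2 = 1:1): theoretical n(Cl2) = 2.7516 mol; at 89.81% yield, n(Cl2) = 2.4712 mol.
Step 2 (Cl2:I2 = 1:1): theoretical n(I2) = 2.4712 mol, so theoretical mass = 2.4712 × 253.80 = 627.20 g.
At 61.16% yield, actual mass of I2 = 627.20 × 0.6116 = 383.59 g.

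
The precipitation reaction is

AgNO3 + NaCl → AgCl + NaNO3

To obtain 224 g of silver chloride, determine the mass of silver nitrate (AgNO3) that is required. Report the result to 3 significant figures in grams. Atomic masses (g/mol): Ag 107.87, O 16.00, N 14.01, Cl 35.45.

266 g

M(AgCl) = 107.87 + 35.45 = 143.32 g/mol.
M(AgNO3) = 107.87 + 14.01 + 3(16.00) = 169.88 g/mol.
n(AgCl) = 224.0 g / 143.32 g/mol = 1.563 mol.
From the equation the AgCl:AgNO3 mole ratio is 1:1, so n(AgNO3) = 1.563 × 1/1 = 1.563 mol.
Mass of AgNO3 = 1.563 mol × 169.88 g/mol = 265.5 g.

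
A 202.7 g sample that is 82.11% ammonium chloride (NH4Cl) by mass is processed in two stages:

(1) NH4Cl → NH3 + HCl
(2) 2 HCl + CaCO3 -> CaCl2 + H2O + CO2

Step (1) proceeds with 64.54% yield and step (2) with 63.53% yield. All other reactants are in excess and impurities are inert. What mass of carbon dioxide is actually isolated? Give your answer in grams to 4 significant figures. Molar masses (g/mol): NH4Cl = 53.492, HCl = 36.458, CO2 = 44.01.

28.07 g

Pure NH4Cl = 202.7 × 0.8211 = 166.44 g.
n(NH4Cl) = 166.44 / 53.492 = 3.1114 mol.
Step 1 (NH4Cl:HCl = 1:1): theoretical n(HCl) = 3.1114 mol; at 64.54% yield, n(HCl) = 2.0081 mol.
Step 2 (HCl:CO2 = 2:1): theoretical n(CO2) = 1.0041 mol, so theoretical mass = 1.0041 × 44.01 = 44.189 g.
At 63.53% yield, actual mass of CO2 = 44.189 × 0.6353 = 28.073 g.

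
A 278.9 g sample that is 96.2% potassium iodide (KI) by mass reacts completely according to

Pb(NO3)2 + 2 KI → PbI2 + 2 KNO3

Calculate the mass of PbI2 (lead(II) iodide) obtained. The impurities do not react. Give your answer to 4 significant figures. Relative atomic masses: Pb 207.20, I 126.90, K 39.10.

372.6 g

Mass of pure KI = 278.9 g × 0.962 = 268.30 g.
M(KI) = 39.10 + 126.90 = 166.00 g/mol.
M(PbI2) = 207.20 + 2(126.90) = 461.00 g/mol.
n(KI) = 268.30 g / 166.00 g/mol = 1.6163 mol.
From the equation the KI:PbI2 mole ratio is 2:1, so n(PbI2) = 1.6163 × 1/2 = 0.80814 mol.
Mass of PbI2 = 0.80814 mol × 461.00 g/mol = 372.55 g.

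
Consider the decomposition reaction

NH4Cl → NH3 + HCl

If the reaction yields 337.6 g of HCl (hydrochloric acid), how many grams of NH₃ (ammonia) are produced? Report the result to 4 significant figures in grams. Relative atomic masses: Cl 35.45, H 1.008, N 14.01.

M(HCl) = 1.008 + 35.45 = 36.458 g/mol.
M(NH3) = 14.01 + 3(1.008) = 17.034 g/mol.
n(HCl) = 337.60 g / 36.458 g/mol = 9.2600 mol.
From the equation the HCl:NH3 mole ratio is 1:1, so n(NH3) = 9.2600 × 1/1 = 9.2600 mol.
Mass of NH3 = 9.2600 mol × 17.034 g/mol = 157.73 g.

157.7 g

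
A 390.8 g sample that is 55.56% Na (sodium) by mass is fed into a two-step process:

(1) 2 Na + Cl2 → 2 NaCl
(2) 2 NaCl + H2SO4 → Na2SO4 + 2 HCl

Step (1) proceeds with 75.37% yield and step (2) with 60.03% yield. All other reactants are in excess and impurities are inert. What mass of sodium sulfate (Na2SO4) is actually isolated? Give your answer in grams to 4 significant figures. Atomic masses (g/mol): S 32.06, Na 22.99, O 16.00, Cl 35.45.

Pure Na = 390.8 × 0.5556 = 217.13 g.
M(Na) = 22.99 g/mol.
M(Na2SO4) = 2(22.99) + 32.06 + 4(16.00) = 142.04 g/mol.
n(Na) = 217.13 / 22.99 = 9.4445 mol.
Step 1 (Na:NaCl = 2:2): theoretical n(NaCl) = 9.4445 mol; at 75.37% yield, n(NaCl) = 7.1183 mol.
Step 2 (NaCl:Na2SO4 = 2:1): theoretical n(Na2SO4) = 3.5592 mol, so theoretical mass = 3.5592 × 142.04 = 505.54 g.
At 60.03% yield, actual mass of Na2SO4 = 505.54 × 0.6003 = 303.48 g.

303.5 g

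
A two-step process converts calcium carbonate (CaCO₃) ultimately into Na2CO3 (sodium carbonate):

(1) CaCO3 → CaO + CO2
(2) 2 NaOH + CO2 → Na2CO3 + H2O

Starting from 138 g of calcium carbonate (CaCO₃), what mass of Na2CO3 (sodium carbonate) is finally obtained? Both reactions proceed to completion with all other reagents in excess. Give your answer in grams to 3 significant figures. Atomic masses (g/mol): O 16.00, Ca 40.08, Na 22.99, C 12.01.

146 g

M(CaCO3) = 40.08 + 12.01 + 3(16.00) = 100.09 g/mol.
M(Na2CO3) = 2(22.99) + 12.01 + 3(16.00) = 105.99 g/mol.
n(CaCO3) = 138.0 / 100.09 = 1.379 mol.
Step 1 gives a 1:1 ratio of CaCO3 to CO2, so n(CO2) = 1.379 mol.
In step 2 the CO2:Na2CO3 ratio is 1:1, so n(Na2CO3) = 1.379 mol.
Mass of Na2CO3 = 1.379 × 105.99 = 146.1 g.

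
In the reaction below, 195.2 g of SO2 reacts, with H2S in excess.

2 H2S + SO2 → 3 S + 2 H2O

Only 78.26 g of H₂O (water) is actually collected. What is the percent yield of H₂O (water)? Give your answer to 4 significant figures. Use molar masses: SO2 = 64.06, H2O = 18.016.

n(SO2) = 195.20 g / 64.06 g/mol = 3.0471 mol.
From the equation the SO2:H2O mole ratio is 1:2, so n(H2O) = 3.0471 × 2/1 = 6.0943 mol.
Mass of H2O = 6.0943 mol × 18.016 g/mol = 109.79 g.
This is the theoretical yield. Percent yield = 78.26 g / 109.79 g × 100% = 71.279%.

71.28 %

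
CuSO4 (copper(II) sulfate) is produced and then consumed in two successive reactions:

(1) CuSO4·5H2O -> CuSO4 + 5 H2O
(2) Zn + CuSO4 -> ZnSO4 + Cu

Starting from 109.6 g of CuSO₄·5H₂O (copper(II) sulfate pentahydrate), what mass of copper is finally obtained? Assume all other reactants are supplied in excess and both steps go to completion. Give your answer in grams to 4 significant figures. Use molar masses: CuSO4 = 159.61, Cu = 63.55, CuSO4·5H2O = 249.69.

n(CuSO4·5H2O) = 109.60 / 249.69 = 0.43894 mol.
Step 1 gives a 1:1 ratio of CuSO4·5H2O to CuSO4, so n(CuSO4) = 0.43894 mol.
In step 2 the CuSO4:Cu ratio is 1:1, so n(Cu) = 0.43894 mol.
Mass of Cu = 0.43894 × 63.55 = 27.895 g.

27.89 g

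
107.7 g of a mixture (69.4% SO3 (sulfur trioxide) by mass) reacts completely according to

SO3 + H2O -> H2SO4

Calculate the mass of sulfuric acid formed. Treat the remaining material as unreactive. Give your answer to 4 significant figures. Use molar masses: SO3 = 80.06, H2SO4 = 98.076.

Mass of pure SO3 = 107.7 g × 0.694 = 74.744 g.
n(SO3) = 74.744 g / 80.06 g/mol = 0.93360 mol.
From the equation the SO3:H2SO4 mole ratio is 1:1, so n(H2SO4) = 0.93360 × 1/1 = 0.93360 mol.
Mass of H2SO4 = 0.93360 mol × 98.076 g/mol = 91.563 g.

91.56 g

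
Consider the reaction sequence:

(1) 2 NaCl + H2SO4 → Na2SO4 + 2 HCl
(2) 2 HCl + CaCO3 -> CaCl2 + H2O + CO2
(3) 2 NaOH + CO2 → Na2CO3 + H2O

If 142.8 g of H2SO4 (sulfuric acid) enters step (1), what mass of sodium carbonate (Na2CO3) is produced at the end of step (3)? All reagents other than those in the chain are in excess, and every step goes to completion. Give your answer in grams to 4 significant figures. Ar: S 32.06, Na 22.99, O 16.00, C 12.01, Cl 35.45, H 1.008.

154.3 g

M(H2SO4) = 2(1.008) + 32.06 + 4(16.00) = 98.076 g/mol.
M(Na2CO3) = 2(22.99) + 12.01 + 3(16.00) = 105.99 g/mol.
n(H2SO4) = 142.8 / 98.076 = 1.4560 mol.
Reaction (1): H2SO4→HCl ratio 1:2 ⇒ n(HCl) = 2.9120 mol.
Reaction (2): HCl→CO2 ratio 2:1 ⇒ n(CO2) = 1.4560 mol.
Reaction (3): CO2→Na2CO3 ratio 1:1 ⇒ n(Na2CO3) = 1.4560 mol.
Mass of Na2CO3 = 1.4560 × 105.99 = 154.32 g.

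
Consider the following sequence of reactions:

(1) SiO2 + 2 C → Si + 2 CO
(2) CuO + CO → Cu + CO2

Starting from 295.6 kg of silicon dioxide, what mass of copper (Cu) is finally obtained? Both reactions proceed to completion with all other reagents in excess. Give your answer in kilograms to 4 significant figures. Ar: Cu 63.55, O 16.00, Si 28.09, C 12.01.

M(SiO2) = 28.09 + 2(16.00) = 60.09 g/mol.
M(Cu) = 63.55 g/mol.
295.6 kg = 295600 g.
n(SiO2) = 295600 / 60.09 = 4919.3 mol.
Step 1 gives a 1:2 ratio of SiO2 to CO, so n(CO) = 9838.6 mol.
In step 2 the CO:Cu ratio is 1:1, so n(Cu) = 9838.6 mol.
Mass of Cu = 9838.6 × 63.55 = 625240 g = 625.2 kg.

625.2 kg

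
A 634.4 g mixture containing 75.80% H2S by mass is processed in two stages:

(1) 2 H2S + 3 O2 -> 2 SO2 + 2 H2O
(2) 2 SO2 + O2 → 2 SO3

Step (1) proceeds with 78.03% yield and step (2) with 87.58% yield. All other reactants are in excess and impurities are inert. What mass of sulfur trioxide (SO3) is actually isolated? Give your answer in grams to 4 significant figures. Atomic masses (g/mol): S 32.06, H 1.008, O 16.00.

Pure H2S = 634.4 × 0.7580 = 480.88 g.
M(H2S) = 2(1.008) + 32.06 = 34.076 g/mol.
M(SO3) = 32.06 + 3(16.00) = 80.06 g/mol.
n(H2S) = 480.88 / 34.076 = 14.112 mol.
Step 1 (H2S:SO2 = 2:2): theoretical n(SO2) = 14.112 mol; at 78.03% yield, n(SO2) = 11.011 mol.
Step 2 (SO2:SO3 = 2:2): theoretical n(SO3) = 11.011 mol, so theoretical mass = 11.011 × 80.06 = 881.58 g.
At 87.58% yield, actual mass of SO3 = 881.58 × 0.8758 = 772.09 g.

772.1 g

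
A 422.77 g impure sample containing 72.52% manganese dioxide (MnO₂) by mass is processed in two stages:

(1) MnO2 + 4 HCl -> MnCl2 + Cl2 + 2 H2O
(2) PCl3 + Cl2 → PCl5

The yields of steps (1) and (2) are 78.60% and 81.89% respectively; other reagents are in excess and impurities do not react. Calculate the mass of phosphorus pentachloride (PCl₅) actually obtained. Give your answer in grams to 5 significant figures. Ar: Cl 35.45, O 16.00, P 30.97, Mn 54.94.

472.63 g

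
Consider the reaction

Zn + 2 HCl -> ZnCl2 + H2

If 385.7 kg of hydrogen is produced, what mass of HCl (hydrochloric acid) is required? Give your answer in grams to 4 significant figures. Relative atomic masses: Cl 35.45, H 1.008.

13950000 g

M(H2) = 2(1.008) = 2.016 g/mol.
M(HCl) = 1.008 + 35.45 = 36.458 g/mol.
Convert: 385.7 kg = 385700 g.
n(H2) = 385700 g / 2.016 g/mol = 191320 mol.
From the equation the H2:HCl mole ratio is 1:2, so n(HCl) = 191320 × 2/1 = 382640 mol.
Mass of HCl = 382640 mol × 36.458 g/mol = 1.3950 × 10^7 g.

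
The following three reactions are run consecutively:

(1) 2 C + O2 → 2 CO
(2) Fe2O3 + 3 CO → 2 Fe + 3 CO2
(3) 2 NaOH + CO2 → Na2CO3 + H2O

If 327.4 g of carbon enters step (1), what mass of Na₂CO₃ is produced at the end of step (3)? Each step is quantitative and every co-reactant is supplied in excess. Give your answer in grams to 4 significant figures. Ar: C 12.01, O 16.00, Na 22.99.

2889 g

M(C) = 12.01 g/mol.
M(Na2CO3) = 2(22.99) + 12.01 + 3(16.00) = 105.99 g/mol.
n(C) = 327.4 / 12.01 = 27.261 mol.
Reaction (1): C→CO ratio 2:2 ⇒ n(CO) = 27.261 mol.
Reaction (2): CO→CO2 ratio 3:3 ⇒ n(CO2) = 27.261 mol.
Reaction (3): CO2→Na2CO3 ratio 1:1 ⇒ n(Na2CO3) = 27.261 mol.
Mass of Na2CO3 = 27.261 × 105.99 = 2889.4 g.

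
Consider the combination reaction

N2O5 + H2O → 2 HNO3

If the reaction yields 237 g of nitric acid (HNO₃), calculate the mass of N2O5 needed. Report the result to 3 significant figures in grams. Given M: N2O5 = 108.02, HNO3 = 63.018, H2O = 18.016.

n(HNO3) = 237.0 g / 63.018 g/mol = 3.761 mol.
From the equation the HNO3:N2O5 mole ratio is 2:1, so n(N2O5) = 3.761 × 1/2 = 1.880 mol.
Mass of N2O5 = 1.880 mol × 108.02 g/mol = 203.1 g.

203 g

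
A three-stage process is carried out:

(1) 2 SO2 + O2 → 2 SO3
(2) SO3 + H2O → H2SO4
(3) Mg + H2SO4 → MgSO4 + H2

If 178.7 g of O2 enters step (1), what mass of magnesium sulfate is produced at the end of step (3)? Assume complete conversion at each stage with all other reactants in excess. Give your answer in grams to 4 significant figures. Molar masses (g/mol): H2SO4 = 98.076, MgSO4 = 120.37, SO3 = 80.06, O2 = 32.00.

1344 g

n(O2) = 178.7 / 32.00 = 5.5844 mol.
Reaction (1): O2→SO3 ratio 1:2 ⇒ n(SO3) = 11.169 mol.
Reaction (2): SO3→H2SO4 ratio 1:1 ⇒ n(H2SO4) = 11.169 mol.
Reaction (3): H2SO4→MgSO4 ratio 1:1 ⇒ n(MgSO4) = 11.169 mol.
Mass of MgSO4 = 11.169 × 120.37 = 1344.4 g.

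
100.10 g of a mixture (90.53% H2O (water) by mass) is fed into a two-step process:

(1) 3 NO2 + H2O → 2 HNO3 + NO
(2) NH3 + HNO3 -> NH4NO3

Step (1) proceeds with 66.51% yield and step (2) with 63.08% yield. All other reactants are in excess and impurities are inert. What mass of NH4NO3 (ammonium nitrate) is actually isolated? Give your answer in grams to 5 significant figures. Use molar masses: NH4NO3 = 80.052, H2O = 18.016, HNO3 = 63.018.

337.87 g

Pure H2O = 100.10 × 0.9053 = 90.6205 g.
n(H2O) = 90.6205 / 18.016 = 5.03000 mol.
Step 1 (H2O:HNO3 = 1:2): theoretical n(HNO3) = 10.0600 mol; at 66.51% yield, n(HNO3) = 6.69091 mol.
Step 2 (HNO3:NH4NO3 = 1:1): theoretical n(NH4NO3) = 6.69091 mol, so theoretical mass = 6.69091 × 80.052 = 535.621 g.
At 63.08% yield, actual mass of NH4NO3 = 535.621 × 0.6308 = 337.870 g.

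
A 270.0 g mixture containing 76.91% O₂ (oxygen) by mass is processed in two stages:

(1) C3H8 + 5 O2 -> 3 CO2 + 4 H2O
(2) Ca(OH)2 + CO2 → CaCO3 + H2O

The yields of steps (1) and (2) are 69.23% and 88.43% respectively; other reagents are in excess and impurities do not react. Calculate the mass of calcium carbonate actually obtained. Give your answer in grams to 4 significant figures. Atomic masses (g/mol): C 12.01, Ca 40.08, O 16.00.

Pure O2 = 270.0 × 0.7691 = 207.66 g.
M(O2) = 2(16.00) = 32.00 g/mol.
M(CaCO3) = 40.08 + 12.01 + 3(16.00) = 100.09 g/mol.
n(O2) = 207.66 / 32.00 = 6.4893 mol.
Step 1 (O2:CO2 = 5:3): theoretical n(CO2) = 3.8936 mol; at 69.23% yield, n(CO2) = 2.6955 mol.
Step 2 (CO2:CaCO3 = 1:1): theoretical n(CaCO3) = 2.6955 mol, so theoretical mass = 2.6955 × 100.09 = 269.79 g.
At 88.43% yield, actual mass of CaCO3 = 269.79 × 0.8843 = 238.58 g.

238.6 g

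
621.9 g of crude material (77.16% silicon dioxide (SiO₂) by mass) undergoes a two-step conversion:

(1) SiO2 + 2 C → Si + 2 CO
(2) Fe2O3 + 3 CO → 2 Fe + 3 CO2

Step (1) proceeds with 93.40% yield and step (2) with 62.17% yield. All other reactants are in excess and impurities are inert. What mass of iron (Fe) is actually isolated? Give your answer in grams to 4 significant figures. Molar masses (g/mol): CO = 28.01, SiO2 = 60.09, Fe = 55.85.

Pure SiO2 = 621.9 × 0.7716 = 479.86 g.
n(SiO2) = 479.86 / 60.09 = 7.9857 mol.
Step 1 (SiO2:CO = 1:2): theoretical n(CO) = 15.971 mol; at 93.40% yield, n(CO) = 14.917 mol.
Step 2 (CO:Fe = 3:2): theoretical n(Fe) = 9.9448 mol, so theoretical mass = 9.9448 × 55.85 = 555.42 g.
At 62.17% yield, actual mass of Fe = 555.42 × 0.6217 = 345.30 g.

345.3 g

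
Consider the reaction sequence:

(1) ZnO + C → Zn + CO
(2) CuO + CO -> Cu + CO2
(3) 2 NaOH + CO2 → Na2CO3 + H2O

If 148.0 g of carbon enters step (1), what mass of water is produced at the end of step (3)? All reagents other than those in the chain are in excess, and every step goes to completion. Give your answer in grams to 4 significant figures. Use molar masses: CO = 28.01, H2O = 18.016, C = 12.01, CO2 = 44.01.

n(C) = 148.0 / 12.01 = 12.323 mol.
Reaction (1): C→CO ratio 1:1 ⇒ n(CO) = 12.323 mol.
Reaction (2): CO→CO2 ratio 1:1 ⇒ n(CO2) = 12.323 mol.
Reaction (3): CO2→H2O ratio 1:1 ⇒ n(H2O) = 12.323 mol.
Mass of H2O = 12.323 × 18.016 = 222.01 g.

222.0 g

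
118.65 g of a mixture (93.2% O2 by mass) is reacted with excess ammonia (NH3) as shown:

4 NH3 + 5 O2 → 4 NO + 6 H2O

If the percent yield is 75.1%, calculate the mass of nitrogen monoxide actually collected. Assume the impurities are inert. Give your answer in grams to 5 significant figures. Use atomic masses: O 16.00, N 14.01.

Pure O2 available = 118.65 g × 0.932 = 110.582 g.
M(O2) = 2(16.00) = 32.00 g/mol.
M(NO) = 14.01 + 16.00 = 30.01 g/mol.
n(O2) = 110.582 g / 32.00 g/mol = 3.45568 mol.
From the equation the O2:NO mole ratio is 5:4, so n(NO) = 3.45568 × 4/5 = 2.76455 mol.
Mass of NO = 2.76455 mol × 30.01 g/mol = 82.9640 g.
Actual mass collected = 82.9640 g × 0.751 = 62.3060 g.

62.306 g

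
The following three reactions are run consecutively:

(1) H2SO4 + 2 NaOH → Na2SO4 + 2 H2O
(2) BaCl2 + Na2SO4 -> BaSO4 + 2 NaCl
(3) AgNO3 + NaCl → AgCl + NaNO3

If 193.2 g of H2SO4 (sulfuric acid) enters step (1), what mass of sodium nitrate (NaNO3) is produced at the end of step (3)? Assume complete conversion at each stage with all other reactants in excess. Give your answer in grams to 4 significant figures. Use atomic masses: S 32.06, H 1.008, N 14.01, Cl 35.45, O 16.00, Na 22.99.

M(H2SO4) = 2(1.008) + 32.06 + 4(16.00) = 98.076 g/mol.
M(NaNO3) = 22.99 + 14.01 + 3(16.00) = 85.00 g/mol.
n(H2SO4) = 193.2 / 98.076 = 1.9699 mol.
Reaction (1): H2SO4→Na2SO4 ratio 1:1 ⇒ n(Na2SO4) = 1.9699 mol.
Reaction (2): Na2SO4→NaCl ratio 1:2 ⇒ n(NaCl) = 3.9398 mol.
Reaction (3): NaCl→NaNO3 ratio 1:1 ⇒ n(NaNO3) = 3.9398 mol.
Mass of NaNO3 = 3.9398 × 85.00 = 334.88 g.

334.9 g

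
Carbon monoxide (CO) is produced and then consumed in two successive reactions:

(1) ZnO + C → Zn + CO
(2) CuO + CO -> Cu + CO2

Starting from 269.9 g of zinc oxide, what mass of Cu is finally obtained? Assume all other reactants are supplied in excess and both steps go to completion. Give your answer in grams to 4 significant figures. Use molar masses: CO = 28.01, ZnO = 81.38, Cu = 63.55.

n(ZnO) = 269.90 / 81.38 = 3.3165 mol.
Step 1 gives a 1:1 ratio of ZnO to CO, so n(CO) = 3.3165 mol.
In step 2 the CO:Cu ratio is 1:1, so n(Cu) = 3.3165 mol.
Mass of Cu = 3.3165 × 63.55 = 210.77 g.

210.8 g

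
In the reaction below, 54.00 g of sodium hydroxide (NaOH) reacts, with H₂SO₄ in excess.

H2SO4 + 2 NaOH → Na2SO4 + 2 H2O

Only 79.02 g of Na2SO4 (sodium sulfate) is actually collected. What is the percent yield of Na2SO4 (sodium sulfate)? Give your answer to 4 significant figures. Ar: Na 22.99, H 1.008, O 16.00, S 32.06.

M(NaOH) = 22.99 + 16.00 + 1.008 = 39.998 g/mol.
M(Na2SO4) = 2(22.99) + 32.06 + 4(16.00) = 142.04 g/mol.
n(NaOH) = 54.000 g / 39.998 g/mol = 1.3501 mol.
From the equation the NaOH:Na2SO4 mole ratio is 2:1, so n(Na2SO4) = 1.3501 × 1/2 = 0.67503 mol.
Mass of Na2SO4 = 0.67503 mol × 142.04 g/mol = 95.882 g.
This is the theoretical yield. Percent yield = 79.02 g / 95.882 g × 100% = 82.414%.

82.41 %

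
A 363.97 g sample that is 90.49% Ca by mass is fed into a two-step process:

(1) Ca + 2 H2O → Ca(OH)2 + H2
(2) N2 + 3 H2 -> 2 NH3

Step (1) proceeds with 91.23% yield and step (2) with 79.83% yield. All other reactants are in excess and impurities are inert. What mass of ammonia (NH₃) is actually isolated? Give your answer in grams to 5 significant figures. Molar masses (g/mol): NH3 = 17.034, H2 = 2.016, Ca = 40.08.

67.962 g

Pure Ca = 363.97 × 0.9049 = 329.356 g.
n(Ca) = 329.356 / 40.08 = 8.21748 mol.
Step 1 (Ca:H2 = 1:1): theoretical n(H2) = 8.21748 mol; at 91.23% yield, n(H2) = 7.49680 mol.
Step 2 (H2:NH3 = 3:2): theoretical n(NH3) = 4.99787 mol, so theoretical mass = 4.99787 × 17.034 = 85.1337 g.
At 79.83% yield, actual mass of NH3 = 85.1337 × 0.7983 = 67.9622 g.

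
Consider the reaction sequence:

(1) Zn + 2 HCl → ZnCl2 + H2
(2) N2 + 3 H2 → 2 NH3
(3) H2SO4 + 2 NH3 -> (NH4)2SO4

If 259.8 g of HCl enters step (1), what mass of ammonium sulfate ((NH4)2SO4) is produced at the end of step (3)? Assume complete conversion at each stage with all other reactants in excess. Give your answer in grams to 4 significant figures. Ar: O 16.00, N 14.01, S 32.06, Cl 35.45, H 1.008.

M(HCl) = 1.008 + 35.45 = 36.458 g/mol.
M((NH4)2SO4) = 2(14.01) + 8(1.008) + 32.06 + 4(16.00) = 132.144 g/mol.
n(HCl) = 259.8 / 36.458 = 7.1260 mol.
Reaction (1): HCl→H2 ratio 2:1 ⇒ n(H2) = 3.5630 mol.
Reaction (2): H2→NH3 ratio 3:2 ⇒ n(NH3) = 2.3753 mol.
Reaction (3): NH3→(NH4)2SO4 ratio 2:1 ⇒ n((NH4)2SO4) = 1.1877 mol.
Mass of (NH4)2SO4 = 1.1877 × 132.144 = 156.94 g.

156.9 g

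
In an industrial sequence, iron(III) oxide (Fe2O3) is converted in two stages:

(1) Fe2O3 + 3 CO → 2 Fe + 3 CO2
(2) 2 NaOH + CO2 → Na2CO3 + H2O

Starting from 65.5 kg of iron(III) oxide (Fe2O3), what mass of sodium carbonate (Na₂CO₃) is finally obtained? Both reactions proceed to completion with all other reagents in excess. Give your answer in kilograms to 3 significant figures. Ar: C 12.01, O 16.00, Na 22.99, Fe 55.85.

M(Fe2O3) = 2(55.85) + 3(16.00) = 159.70 g/mol.
M(Na2CO3) = 2(22.99) + 12.01 + 3(16.00) = 105.99 g/mol.
65.5 kg = 65500 g.
n(Fe2O3) = 65500 / 159.70 = 410.1 mol.
Step 1 gives a 1:3 ratio of Fe2O3 to CO2, so n(CO2) = 1230 mol.
In step 2 the CO2:Na2CO3 ratio is 1:1, so n(Na2CO3) = 1230 mol.
Mass of Na2CO3 = 1230 × 105.99 = 130400 g = 130 kg.

130 kg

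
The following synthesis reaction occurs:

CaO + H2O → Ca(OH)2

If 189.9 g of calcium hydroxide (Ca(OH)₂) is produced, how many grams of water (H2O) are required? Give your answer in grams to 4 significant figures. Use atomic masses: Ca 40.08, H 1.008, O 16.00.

M(Ca(OH)2) = 40.08 + 2(16.00) + 2(1.008) = 74.096 g/mol.
M(H2O) = 2(1.008) + 16.00 = 18.016 g/mol.
n(Ca(OH)2) = 189.90 g / 74.096 g/mol = 2.5629 mol.
From the equation the Ca(OH)2:H2O mole ratio is 1:1, so n(H2O) = 2.5629 × 1/1 = 2.5629 mol.
Mass of H2O = 2.5629 mol × 18.016 g/mol = 46.173 g.

46.17 g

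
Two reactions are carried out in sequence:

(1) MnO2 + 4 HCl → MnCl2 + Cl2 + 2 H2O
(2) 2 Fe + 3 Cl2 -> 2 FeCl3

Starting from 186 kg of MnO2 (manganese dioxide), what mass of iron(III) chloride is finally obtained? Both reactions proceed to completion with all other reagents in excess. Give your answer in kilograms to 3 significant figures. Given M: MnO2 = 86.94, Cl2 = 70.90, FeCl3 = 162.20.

186 kg = 186000 g.
n(MnO2) = 186000 / 86.94 = 2139 mol.
Step 1 gives a 1:1 ratio of MnO2 to Cl2, so n(Cl2) = 2139 mol.
In step 2 the Cl2:FeCl3 ratio is 3:2, so n(FeCl3) = 1426 mol.
Mass of FeCl3 = 1426 × 162.20 = 231300 g = 231 kg.

231 kg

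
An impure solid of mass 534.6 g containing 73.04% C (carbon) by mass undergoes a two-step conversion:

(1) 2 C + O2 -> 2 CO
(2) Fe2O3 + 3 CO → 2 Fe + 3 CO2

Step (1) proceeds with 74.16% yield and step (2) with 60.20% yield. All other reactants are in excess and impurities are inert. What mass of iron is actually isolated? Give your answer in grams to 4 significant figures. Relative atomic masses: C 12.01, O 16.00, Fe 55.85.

540.4 g

Pure C = 534.6 × 0.7304 = 390.47 g.
M(C) = 12.01 g/mol.
M(Fe) = 55.85 g/mol.
n(C) = 390.47 / 12.01 = 32.512 mol.
Step 1 (C:CO = 2:2): theoretical n(CO) = 32.512 mol; at 74.16% yield, n(CO) = 24.111 mol.
Step 2 (CO:Fe = 3:2): theoretical n(Fe) = 16.074 mol, so theoretical mass = 16.074 × 55.85 = 897.74 g.
At 60.20% yield, actual mass of Fe = 897.74 × 0.6020 = 540.44 g.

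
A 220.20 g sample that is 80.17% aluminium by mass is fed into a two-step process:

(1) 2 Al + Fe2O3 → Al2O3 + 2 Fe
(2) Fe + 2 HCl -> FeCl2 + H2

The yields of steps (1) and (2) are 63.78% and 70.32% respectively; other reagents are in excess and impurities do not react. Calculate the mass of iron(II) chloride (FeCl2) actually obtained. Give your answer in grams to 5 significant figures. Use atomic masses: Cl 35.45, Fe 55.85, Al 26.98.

Pure Al = 220.20 × 0.8017 = 176.534 g.
M(Al) = 26.98 g/mol.
M(FeCl2) = 55.85 + 2(35.45) = 126.75 g/mol.
n(Al) = 176.534 / 26.98 = 6.54316 mol.
Step 1 (Al:Fe = 2:2): theoretical n(Fe) = 6.54316 mol; at 63.78% yield, n(Fe) = 4.17322 mol.
Step 2 (Fe:FeCl2 = 1:1): theoretical n(FeCl2) = 4.17322 mol, so theoretical mass = 4.17322 × 126.75 = 528.956 g.
At 70.32% yield, actual mass of FeCl2 = 528.956 × 0.7032 = 371.962 g.

371.96 g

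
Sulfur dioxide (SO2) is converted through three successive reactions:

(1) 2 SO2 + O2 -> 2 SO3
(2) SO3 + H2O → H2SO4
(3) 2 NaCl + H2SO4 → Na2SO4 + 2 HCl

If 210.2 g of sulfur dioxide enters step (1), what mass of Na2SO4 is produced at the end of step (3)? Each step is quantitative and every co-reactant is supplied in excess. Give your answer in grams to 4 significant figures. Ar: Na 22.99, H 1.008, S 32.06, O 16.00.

M(SO2) = 32.06 + 2(16.00) = 64.06 g/mol.
M(Na2SO4) = 2(22.99) + 32.06 + 4(16.00) = 142.04 g/mol.
n(SO2) = 210.2 / 64.06 = 3.2813 mol.
Reaction (1): SO2→SO3 ratio 2:2 ⇒ n(SO3) = 3.2813 mol.
Reaction (2): SO3→H2SO4 ratio 1:1 ⇒ n(H2SO4) = 3.2813 mol.
Reaction (3): H2SO4→Na2SO4 ratio 1:1 ⇒ n(Na2SO4) = 3.2813 mol.
Mass of Na2SO4 = 3.2813 × 142.04 = 466.08 g.

466.1 g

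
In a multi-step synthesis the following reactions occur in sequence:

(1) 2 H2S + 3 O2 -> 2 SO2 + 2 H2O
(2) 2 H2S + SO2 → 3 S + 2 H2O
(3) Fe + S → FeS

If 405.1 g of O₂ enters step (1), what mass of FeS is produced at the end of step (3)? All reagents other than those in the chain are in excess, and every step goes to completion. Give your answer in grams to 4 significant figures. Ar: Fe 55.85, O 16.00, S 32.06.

M(O2) = 2(16.00) = 32.00 g/mol.
M(FeS) = 55.85 + 32.06 = 87.91 g/mol.
n(O2) = 405.1 / 32.00 = 12.659 mol.
Reaction (1): O2→SO2 ratio 3:2 ⇒ n(SO2) = 8.4396 mol.
Reaction (2): SO2→S ratio 1:3 ⇒ n(S) = 25.319 mol.
Reaction (3): S→FeS ratio 1:1 ⇒ n(FeS) = 25.319 mol.
Mass of FeS = 25.319 × 87.91 = 2225.8 g.

2226 g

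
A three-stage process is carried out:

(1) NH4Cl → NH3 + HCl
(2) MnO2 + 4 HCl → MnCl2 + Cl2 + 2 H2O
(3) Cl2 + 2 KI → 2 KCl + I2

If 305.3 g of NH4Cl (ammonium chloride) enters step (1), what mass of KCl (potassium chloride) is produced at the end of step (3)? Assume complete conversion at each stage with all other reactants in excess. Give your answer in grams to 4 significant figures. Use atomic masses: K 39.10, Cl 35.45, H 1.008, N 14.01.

M(NH4Cl) = 14.01 + 4(1.008) + 35.45 = 53.492 g/mol.
M(KCl) = 39.10 + 35.45 = 74.55 g/mol.
n(NH4Cl) = 305.3 / 53.492 = 5.7074 mol.
Reaction (1): NH4Cl→HCl ratio 1:1 ⇒ n(HCl) = 5.7074 mol.
Reaction (2): HCl→Cl2 ratio 4:1 ⇒ n(Cl2) = 1.4268 mol.
Reaction (3): Cl2→KCl ratio 1:2 ⇒ n(KCl) = 2.8537 mol.
Mass of KCl = 2.8537 × 74.55 = 212.74 g.

212.7 g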